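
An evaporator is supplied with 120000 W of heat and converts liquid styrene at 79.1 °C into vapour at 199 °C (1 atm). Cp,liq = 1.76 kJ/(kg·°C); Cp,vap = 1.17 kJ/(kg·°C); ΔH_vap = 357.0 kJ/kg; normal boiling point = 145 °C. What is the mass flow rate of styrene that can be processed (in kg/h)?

ṁ = 806 kg/h

Δh = 1.76×(145−79.1) + 357.0 + 1.17×(199−145) = 536.16 kJ/kg
Q = 120000 W = 120 kJ/s = 432000 kJ/h
ṁ = Q/Δh = 432000 / 536.16 = 805.72 kg/h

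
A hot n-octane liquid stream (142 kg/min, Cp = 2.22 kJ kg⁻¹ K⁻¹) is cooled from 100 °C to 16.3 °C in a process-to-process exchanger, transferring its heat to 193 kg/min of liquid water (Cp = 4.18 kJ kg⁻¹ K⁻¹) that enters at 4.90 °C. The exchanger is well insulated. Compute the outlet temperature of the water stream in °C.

T_c,out = 37.6 °C

Heat released by hot stream: Q = 142 × 2.22 × (100 − 16.3) = 26386 kJ/min
Energy balance on cold side (adiabatic exchanger): Q = ṁ_c·Cp_c·(T_c,out − T_c,in)
T_c,out = 4.90 + 26386/(193 × 4.18) = 37.606 °C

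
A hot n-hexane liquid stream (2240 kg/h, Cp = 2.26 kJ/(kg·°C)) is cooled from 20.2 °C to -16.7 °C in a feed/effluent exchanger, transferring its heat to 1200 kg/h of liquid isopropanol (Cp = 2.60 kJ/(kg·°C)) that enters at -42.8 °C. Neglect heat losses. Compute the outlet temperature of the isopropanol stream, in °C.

T_c,out = 17.1 °C

Heat released by hot stream: Q = 2240 × 2.26 × (20.2 − -16.7) = 186800 kJ/h
Energy balance on cold side (adiabatic exchanger): Q = ṁ_c·Cp_c·(T_c,out − T_c,in)
T_c,out = -42.8 + 186800/(1200 × 2.60) = 17.073 °C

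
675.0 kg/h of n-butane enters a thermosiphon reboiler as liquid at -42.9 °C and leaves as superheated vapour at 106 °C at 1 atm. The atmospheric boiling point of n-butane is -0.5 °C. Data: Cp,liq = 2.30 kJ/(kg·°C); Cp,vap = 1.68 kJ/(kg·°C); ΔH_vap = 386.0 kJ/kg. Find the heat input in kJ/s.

liquid -42.9→-0.5 °C: 97.52 kJ/kg
vaporisation at -0.5 °C: 386 kJ/kg
vapour -0.5→106 °C: 178.92 kJ/kg
Δh = 97.52 + 386 + 178.92 = 662.44 kJ/kg
Q = ṁ·Δh = 675.0 kg/h × 662.44 kJ/kg = 447150 kJ/h
|Q| = 124.21 kW

Q = 124 kJ/s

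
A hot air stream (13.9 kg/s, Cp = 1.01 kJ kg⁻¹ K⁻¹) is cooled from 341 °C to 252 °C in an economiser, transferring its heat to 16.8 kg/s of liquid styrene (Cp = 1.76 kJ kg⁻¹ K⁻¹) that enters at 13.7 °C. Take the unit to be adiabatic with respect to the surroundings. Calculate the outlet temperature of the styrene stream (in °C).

Heat released by hot stream: Q = 13.9 × 1.01 × (341 − 252) = 1249.5 kJ/s
Energy balance on cold side (adiabatic exchanger): Q = ṁ_c·Cp_c·(T_c,out − T_c,in)
T_c,out = 13.7 + 1249.5/(16.8 × 1.76) = 55.958 °C

T_c,out = 56.0 °C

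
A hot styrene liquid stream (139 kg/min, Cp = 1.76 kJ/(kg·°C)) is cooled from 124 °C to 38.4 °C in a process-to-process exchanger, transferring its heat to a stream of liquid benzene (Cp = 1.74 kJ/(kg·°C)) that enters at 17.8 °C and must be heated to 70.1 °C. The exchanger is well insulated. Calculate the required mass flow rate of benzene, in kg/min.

Heat released by hot stream: Q = 139 × 1.76 × (124 − 38.4) = 20941 kJ/min
Energy balance on cold side (adiabatic exchanger): Q = ṁ_c·Cp_c·(T_c,out − T_c,in)
ṁ_c = 20941 / [1.74 × (70.1 − 17.8)] = 230.12 kg/min

ṁ_c = 230 kg/min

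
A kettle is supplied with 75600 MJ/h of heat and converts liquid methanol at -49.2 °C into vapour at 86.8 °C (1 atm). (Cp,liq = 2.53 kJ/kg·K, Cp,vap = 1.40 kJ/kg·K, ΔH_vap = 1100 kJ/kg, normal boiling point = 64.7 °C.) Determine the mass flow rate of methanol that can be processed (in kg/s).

Δh = 2.53×(64.7−-49.2) + 1100 + 1.40×(86.8−64.7) = 1419.1 kJ/kg
Q = 75600 MJ/h = 21000 kJ/s = 21000 kJ/s
ṁ = Q/Δh = 21000 / 1419.1 = 14.798 kg/s

ṁ = 14.8 kg/s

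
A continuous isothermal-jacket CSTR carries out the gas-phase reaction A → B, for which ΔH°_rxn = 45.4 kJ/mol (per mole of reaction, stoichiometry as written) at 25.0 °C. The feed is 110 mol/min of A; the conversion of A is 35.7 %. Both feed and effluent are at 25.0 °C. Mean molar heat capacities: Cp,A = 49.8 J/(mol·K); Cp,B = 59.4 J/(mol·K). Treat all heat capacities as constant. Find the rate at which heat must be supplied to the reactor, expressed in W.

Q_in = 29700 W

Extent of reaction ξ = 0.357 × 110 = 39.27 mol/min
Reaction term: ξ·ΔH°_rxn = 39.27 × 45.4 = 1782.9 kJ/min
Q = ΔH = 1782.9 kJ/min = 29.714 kW
Heat supplied = 29714 W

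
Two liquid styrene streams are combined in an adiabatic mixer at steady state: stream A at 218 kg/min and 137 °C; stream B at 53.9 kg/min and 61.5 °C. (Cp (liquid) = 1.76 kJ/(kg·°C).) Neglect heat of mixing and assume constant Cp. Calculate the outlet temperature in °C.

Energy balance with Q = 0: Σ ṁᵢCp,ᵢ(T_out − Tᵢ) = 0
Σ ṁᵢCp,ᵢTᵢ = 218×1.76×137 + 53.9×1.76×61.5 = 58398
Σ ṁᵢCp,ᵢ = 218×1.76 + 53.9×1.76 = 478.54
T_out = 58398 / 478.54 = 122.03 °C

T_out = 122 °C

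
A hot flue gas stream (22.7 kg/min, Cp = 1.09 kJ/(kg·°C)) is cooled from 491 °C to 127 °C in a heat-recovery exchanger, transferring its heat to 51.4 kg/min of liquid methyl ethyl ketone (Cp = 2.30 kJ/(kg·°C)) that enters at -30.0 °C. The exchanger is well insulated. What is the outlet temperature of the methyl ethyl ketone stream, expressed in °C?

Heat released by hot stream: Q = 22.7 × 1.09 × (491 − 127) = 9006.5 kJ/min
Energy balance on cold side (adiabatic exchanger): Q = ṁ_c·Cp_c·(T_c,out − T_c,in)
T_c,out = -30.0 + 9006.5/(51.4 × 2.30) = 46.184 °C

T_c,out = 46.2 °C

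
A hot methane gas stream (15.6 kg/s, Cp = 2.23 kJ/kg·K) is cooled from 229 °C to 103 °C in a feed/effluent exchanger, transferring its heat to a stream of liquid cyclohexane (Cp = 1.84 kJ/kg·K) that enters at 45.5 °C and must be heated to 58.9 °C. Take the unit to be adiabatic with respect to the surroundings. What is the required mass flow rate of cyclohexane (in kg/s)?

ṁ_c = 178 kg/s

Heat released by hot stream: Q = 15.6 × 2.23 × (229 − 103) = 4383.3 kJ/s
Energy balance on cold side (adiabatic exchanger): Q = ṁ_c·Cp_c·(T_c,out − T_c,in)
ṁ_c = 4383.3 / [1.84 × (58.9 − 45.5)] = 177.78 kg/s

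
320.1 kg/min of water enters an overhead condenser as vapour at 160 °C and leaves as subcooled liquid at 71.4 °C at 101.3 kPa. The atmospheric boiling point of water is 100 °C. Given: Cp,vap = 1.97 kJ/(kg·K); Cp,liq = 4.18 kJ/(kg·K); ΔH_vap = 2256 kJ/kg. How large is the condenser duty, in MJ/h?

vapour 160→100 °C: -118.2 kJ/kg
condensation at 100 °C: -2256 kJ/kg
liquid 100→71.4 °C: -119.55 kJ/kg
Δh = -118.2 + -2256 + -119.55 = -2493.7 kJ/kg
Q = ṁ·Δh = 320.1 kg/min × -2493.7 kJ/kg = -798250 kJ/min
|Q| = 13304 kW = 47895 MJ/h

Q_c = 47900 MJ/h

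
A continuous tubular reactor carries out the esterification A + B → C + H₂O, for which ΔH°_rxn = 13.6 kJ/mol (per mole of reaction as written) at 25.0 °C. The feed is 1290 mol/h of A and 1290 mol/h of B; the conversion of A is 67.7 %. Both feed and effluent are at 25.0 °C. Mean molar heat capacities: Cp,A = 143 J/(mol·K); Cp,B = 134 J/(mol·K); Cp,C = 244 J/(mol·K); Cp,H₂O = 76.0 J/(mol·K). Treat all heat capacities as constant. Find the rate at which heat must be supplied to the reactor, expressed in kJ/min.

Extent of reaction ξ = 0.677 × 1290 = 873.33 mol/h
Reaction term: ξ·ΔH°_rxn = 873.33 × 13.6 = 11877 kJ/h
Q = ΔH = 11877 kJ/h = 3.2992 kW
Heat supplied = 197.95 kJ/min

Q_in = 198 kJ/min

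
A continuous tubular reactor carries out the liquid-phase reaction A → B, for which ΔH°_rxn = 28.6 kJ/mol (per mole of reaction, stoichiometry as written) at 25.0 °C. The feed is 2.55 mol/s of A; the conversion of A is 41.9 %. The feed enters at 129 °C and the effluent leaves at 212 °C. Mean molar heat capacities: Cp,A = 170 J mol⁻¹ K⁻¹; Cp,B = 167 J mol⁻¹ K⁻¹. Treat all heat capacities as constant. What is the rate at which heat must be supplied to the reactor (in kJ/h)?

Extent of reaction ξ = 0.419 × 2.55 = 1.0684 mol/s
Reaction term: ξ·ΔH°_rxn = 1.0684 × 28.6 = 30.558 kJ/s
Sensible, feed 129→25 °C: -45.084 kJ/s
Outlet flows (mol/s): A 1.4815, B 1.0684
Sensible, products 25→212 °C: 80.465 kJ/s
Q = ΔH = 65.939 kJ/s = 65.939 kW
Heat supplied = 237380 kJ/h

Q_in = 237000 kJ/h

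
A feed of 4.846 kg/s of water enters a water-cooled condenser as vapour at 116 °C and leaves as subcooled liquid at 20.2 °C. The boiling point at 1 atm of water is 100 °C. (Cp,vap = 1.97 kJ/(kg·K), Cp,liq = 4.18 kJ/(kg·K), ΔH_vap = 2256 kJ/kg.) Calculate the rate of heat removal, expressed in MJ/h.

vapour 116→100 °C: -31.52 kJ/kg
condensation at 100 °C: -2256 kJ/kg
liquid 100→20.2 °C: -333.56 kJ/kg
Δh = -31.52 + -2256 + -333.56 = -2621.1 kJ/kg
Q = ṁ·Δh = 4.846 kg/s × -2621.1 kJ/kg = -12702 kJ/s
|Q| = 12702 kW = 45726 MJ/h

Q_c = 45700 MJ/h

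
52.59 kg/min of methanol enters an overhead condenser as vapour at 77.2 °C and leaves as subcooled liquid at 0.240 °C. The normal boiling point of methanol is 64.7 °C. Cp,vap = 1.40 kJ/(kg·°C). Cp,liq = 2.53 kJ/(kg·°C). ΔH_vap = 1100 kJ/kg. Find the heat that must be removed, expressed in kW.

vapour 77.2→64.7 °C: -17.5 kJ/kg
condensation at 64.7 °C: -1100 kJ/kg
liquid 64.7→0.240 °C: -163.08 kJ/kg
Δh = -17.5 + -1100 + -163.08 = -1280.6 kJ/kg
Q = ṁ·Δh = 52.59 kg/min × -1280.6 kJ/kg = -67346 kJ/min
|Q| = 1122.4 kW

Q_c = 1120 kW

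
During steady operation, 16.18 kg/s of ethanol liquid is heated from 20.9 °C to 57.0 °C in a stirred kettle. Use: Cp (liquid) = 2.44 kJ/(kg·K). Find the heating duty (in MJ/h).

Q = 5130 MJ/h

Q = ṁ·Cp·ΔT = 16.18 × 2.44 × (57.0 − 20.9) = 1425.2 kJ/s
Heating duty = 5130.7 MJ/h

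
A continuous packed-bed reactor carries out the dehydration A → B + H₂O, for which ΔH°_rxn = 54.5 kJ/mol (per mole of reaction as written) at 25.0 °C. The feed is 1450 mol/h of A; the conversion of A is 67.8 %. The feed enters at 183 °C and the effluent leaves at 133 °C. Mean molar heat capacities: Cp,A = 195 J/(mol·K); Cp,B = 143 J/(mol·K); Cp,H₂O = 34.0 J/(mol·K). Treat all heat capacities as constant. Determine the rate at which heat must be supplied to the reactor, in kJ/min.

Q_in = 626 kJ/min

Extent of reaction ξ = 0.678 × 1450 = 983.1 mol/h
Reaction term: ξ·ΔH°_rxn = 983.1 × 54.5 = 53579 kJ/h
Sensible, feed 183→25 °C: -44674 kJ/h
Outlet flows (mol/h): A 466.9, B 983.1, H₂O 983.1
Sensible, products 25→133 °C: 28626 kJ/h
Q = ΔH = 37530 kJ/h = 10.425 kW
Heat supplied = 625.51 kJ/min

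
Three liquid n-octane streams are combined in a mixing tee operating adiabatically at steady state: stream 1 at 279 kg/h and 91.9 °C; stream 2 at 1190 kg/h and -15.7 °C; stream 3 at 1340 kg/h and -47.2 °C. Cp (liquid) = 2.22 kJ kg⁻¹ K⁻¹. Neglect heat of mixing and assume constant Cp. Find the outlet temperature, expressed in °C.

No heat crosses the boundary, so H_out = H_in.
Σ ṁᵢCp,ᵢTᵢ = 279×2.22×91.9 + 1190×2.22×-15.7 + 1340×2.22×-47.2 = -124970
Σ ṁᵢCp,ᵢ = 279×2.22 + 1190×2.22 + 1340×2.22 = 6236
T_out = -124970 / 6236 = -20.039 °C

T_out = -20.0 °C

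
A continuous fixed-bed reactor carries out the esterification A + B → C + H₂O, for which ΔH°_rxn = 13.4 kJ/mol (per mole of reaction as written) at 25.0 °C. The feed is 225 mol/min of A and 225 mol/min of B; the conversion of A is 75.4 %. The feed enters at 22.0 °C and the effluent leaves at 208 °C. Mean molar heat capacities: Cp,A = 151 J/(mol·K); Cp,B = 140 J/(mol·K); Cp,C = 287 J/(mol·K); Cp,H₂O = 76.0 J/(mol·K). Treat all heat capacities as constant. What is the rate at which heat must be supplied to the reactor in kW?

Extent of reaction ξ = 0.754 × 225 = 169.65 mol/min
Reaction term: ξ·ΔH°_rxn = 169.65 × 13.4 = 2273.3 kJ/min
Sensible, feed 22.0→25 °C: 196.43 kJ/min
Outlet flows (mol/min): A 55.35, B 55.35, C 169.65, H₂O 169.65
Sensible, products 25→208 °C: 14217 kJ/min
Q = ΔH = 16687 kJ/min = 278.12 kW
Heat supplied = 278.12 kW

Q_in = 278 kW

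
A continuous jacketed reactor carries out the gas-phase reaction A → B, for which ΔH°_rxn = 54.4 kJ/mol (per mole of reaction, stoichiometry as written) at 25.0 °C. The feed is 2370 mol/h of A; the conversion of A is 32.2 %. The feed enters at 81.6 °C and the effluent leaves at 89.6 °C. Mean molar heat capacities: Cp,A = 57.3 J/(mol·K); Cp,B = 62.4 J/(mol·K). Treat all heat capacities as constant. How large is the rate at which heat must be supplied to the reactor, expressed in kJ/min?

Q_in = 714 kJ/min

Extent of reaction ξ = 0.322 × 2370 = 763.14 mol/h
Reaction term: ξ·ΔH°_rxn = 763.14 × 54.4 = 41515 kJ/h
Sensible, feed 81.6→25 °C: -7686.3 kJ/h
Outlet flows (mol/h): A 1606.9, B 763.14
Sensible, products 25→89.6 °C: 9024.2 kJ/h
Q = ΔH = 42853 kJ/h = 11.904 kW
Heat supplied = 714.21 kJ/min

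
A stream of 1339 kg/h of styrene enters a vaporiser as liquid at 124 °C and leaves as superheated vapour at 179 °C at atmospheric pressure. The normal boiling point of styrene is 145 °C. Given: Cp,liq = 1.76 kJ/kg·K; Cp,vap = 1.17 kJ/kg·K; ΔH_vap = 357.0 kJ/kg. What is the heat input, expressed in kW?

Q = 161 kW

liquid 124→145 °C: 36.96 kJ/kg
vaporisation at 145 °C: 357 kJ/kg
vapour 145→179 °C: 39.78 kJ/kg
Δh = 36.96 + 357 + 39.78 = 433.74 kJ/kg
Q = ṁ·Δh = 1339 kg/h × 433.74 kJ/kg = 580780 kJ/h
|Q| = 161.33 kW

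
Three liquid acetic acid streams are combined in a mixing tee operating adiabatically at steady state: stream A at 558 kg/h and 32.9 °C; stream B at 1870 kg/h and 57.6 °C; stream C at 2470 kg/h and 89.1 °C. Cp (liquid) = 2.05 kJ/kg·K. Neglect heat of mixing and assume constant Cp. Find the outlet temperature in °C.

Adiabatic, steady state ⇒ Σ ṁᵢCp,ᵢ(T_out − Tᵢ) = 0
Σ ṁᵢCp,ᵢTᵢ = 558×2.05×32.9 + 1870×2.05×57.6 + 2470×2.05×89.1 = 709600
Σ ṁᵢCp,ᵢ = 558×2.05 + 1870×2.05 + 2470×2.05 = 10041
T_out = 709600 / 10041 = 70.671 °C

T_out = 70.7 °C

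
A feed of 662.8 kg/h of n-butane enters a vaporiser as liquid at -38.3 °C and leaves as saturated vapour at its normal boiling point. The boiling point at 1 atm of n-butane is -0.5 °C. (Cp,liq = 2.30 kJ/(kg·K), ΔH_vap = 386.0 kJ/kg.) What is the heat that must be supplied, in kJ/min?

liquid -38.3→-0.5 °C: 86.94 kJ/kg
vaporisation at -0.5 °C: 386 kJ/kg
Δh = 86.94 + 386 = 472.94 kJ/kg
Q = ṁ·Δh = 662.8 kg/h × 472.94 kJ/kg = 313460 kJ/h
|Q| = 87.074 kW = 5224.4 kJ/min

Q = 5220 kJ/min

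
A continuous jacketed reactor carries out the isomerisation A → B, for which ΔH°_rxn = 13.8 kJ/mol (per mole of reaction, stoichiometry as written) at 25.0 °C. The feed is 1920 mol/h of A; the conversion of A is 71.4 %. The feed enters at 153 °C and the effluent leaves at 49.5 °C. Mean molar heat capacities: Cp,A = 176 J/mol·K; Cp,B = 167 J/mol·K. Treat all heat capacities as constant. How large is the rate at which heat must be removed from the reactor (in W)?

Q_out = 4540 W

Extent of reaction ξ = 0.714 × 1920 = 1370.9 mol/h
Reaction term: ξ·ΔH°_rxn = 1370.9 × 13.8 = 18918 kJ/h
Sensible, feed 153→25 °C: -43254 kJ/h
Outlet flows (mol/h): A 549.12, B 1370.9
Sensible, products 25→49.5 °C: 7976.8 kJ/h
Q = ΔH = -16359 kJ/h = -4.5441 kW
Heat removed = 4544.1 W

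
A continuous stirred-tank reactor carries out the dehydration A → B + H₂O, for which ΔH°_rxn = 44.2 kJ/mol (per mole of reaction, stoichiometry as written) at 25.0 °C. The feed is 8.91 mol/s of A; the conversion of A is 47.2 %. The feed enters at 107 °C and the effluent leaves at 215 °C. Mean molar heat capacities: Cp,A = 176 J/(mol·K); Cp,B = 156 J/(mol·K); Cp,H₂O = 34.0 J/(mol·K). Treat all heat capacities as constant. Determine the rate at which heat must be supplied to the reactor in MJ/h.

Q_in = 1320 MJ/h

Extent of reaction ξ = 0.472 × 8.91 = 4.2055 mol/s
Reaction term: ξ·ΔH°_rxn = 4.2055 × 44.2 = 185.88 kJ/s
Sensible, feed 107→25 °C: -128.59 kJ/s
Outlet flows (mol/s): A 4.7045, B 4.2055, H₂O 4.2055
Sensible, products 25→215 °C: 309.14 kJ/s
Q = ΔH = 366.43 kJ/s = 366.43 kW
Heat supplied = 1319.2 MJ/h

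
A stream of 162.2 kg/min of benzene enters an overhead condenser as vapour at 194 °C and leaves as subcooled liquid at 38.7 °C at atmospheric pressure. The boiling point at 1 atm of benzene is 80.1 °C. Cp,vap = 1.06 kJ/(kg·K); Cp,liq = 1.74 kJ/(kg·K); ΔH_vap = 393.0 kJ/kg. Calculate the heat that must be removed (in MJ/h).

Q_c = 5700 MJ/h

vapour 194→80.1 °C: -120.73 kJ/kg
condensation at 80.1 °C: -393 kJ/kg
liquid 80.1→38.7 °C: -72.036 kJ/kg
Δh = -120.73 + -393 + -72.036 = -585.77 kJ/kg
Q = ṁ·Δh = 162.2 kg/min × -585.77 kJ/kg = -95012 kJ/min
|Q| = 1583.5 kW = 5700.7 MJ/h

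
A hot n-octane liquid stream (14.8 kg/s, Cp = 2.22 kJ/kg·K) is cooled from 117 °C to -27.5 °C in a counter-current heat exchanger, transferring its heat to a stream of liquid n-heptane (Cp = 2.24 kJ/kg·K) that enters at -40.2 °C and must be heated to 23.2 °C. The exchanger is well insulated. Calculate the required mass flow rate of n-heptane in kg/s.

ṁ_c = 33.4 kg/s

Heat released by hot stream: Q = 14.8 × 2.22 × (117 − -27.5) = 4747.7 kJ/s
Energy balance on cold side (adiabatic exchanger): Q = ṁ_c·Cp_c·(T_c,out − T_c,in)
ṁ_c = 4747.7 / [2.24 × (23.2 − -40.2)] = 33.431 kg/s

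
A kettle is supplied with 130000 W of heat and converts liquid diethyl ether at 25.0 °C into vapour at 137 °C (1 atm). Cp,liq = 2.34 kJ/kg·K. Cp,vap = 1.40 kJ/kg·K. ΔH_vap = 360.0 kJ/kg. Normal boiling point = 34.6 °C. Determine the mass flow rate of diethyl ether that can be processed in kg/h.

Δh = 2.34×(34.6−25.0) + 360.0 + 1.40×(137−34.6) = 525.82 kJ/kg
Q = 130000 W = 130 kJ/s = 468000 kJ/h
ṁ = Q/Δh = 468000 / 525.82 = 890.03 kg/h

ṁ = 890 kg/h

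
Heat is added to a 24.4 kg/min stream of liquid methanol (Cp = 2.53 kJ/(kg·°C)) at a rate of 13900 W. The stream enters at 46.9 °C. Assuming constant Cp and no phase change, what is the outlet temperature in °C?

T_out = 60.4 °C

Q = 13900 W = 834 kJ/min
ΔT = Q/(ṁ·Cp) = 834/(24.4×2.53) = 13.51 K
T_out = 46.9 + 13.51 = 60.41 °C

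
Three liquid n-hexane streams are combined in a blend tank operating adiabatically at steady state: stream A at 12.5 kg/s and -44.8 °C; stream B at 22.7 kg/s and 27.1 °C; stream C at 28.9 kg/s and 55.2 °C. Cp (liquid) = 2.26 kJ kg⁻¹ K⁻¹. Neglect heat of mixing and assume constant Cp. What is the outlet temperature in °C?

Adiabatic, steady state ⇒ Σ ṁᵢCp,ᵢ(T_out − Tᵢ) = 0
T_out = Σ ṁᵢCp,ᵢTᵢ / Σ ṁᵢCp,ᵢ
      = 3730 / 144.87 = 25.748 °C

T_out = 25.7 °C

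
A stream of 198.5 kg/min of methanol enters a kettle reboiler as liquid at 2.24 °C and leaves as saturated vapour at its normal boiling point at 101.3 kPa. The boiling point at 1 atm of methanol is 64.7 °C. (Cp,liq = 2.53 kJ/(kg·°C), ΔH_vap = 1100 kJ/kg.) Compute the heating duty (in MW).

liquid 2.24→64.7 °C: 158.02 kJ/kg
vaporisation at 64.7 °C: 1100 kJ/kg
Δh = 158.02 + 1100 = 1258 kJ/kg
Q = ṁ·Δh = 198.5 kg/min × 1258 kJ/kg = 249720 kJ/min
|Q| = 4162 kW = 4.162 MW

Q = 4.16 MW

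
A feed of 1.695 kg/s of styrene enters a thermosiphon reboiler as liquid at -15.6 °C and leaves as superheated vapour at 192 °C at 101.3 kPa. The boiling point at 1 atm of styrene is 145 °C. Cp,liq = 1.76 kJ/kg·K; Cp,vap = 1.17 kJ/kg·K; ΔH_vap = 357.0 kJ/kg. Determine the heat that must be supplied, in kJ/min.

liquid -15.6→145 °C: 282.66 kJ/kg
vaporisation at 145 °C: 357 kJ/kg
vapour 145→192 °C: 54.99 kJ/kg
Δh = 282.66 + 357 + 54.99 = 694.65 kJ/kg
Q = ṁ·Δh = 1.695 kg/s × 694.65 kJ/kg = 1177.4 kJ/s
|Q| = 1177.4 kW = 70645 kJ/min

Q = 70600 kJ/min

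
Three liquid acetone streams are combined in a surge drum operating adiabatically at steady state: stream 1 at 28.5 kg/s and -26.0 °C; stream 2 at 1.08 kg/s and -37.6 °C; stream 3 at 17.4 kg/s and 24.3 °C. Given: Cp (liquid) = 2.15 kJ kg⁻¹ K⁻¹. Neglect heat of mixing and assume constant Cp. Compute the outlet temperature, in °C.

No heat crosses the boundary, so H_out = H_in.
T_out = Σ ṁᵢCp,ᵢTᵢ / Σ ṁᵢCp,ᵢ
      = -771.39 / 101.01 = -7.637 °C

T_out = -7.64 °C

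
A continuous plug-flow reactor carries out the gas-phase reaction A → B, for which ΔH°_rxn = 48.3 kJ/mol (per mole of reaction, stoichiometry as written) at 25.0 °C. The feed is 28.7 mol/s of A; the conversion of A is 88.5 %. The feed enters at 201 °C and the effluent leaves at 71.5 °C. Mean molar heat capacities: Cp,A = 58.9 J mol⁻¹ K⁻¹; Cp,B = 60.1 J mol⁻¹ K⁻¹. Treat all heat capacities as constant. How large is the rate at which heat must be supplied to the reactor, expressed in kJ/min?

Extent of reaction ξ = 0.885 × 28.7 = 25.399 mol/s
Reaction term: ξ·ΔH°_rxn = 25.399 × 48.3 = 1226.8 kJ/s
Sensible, feed 201→25 °C: -297.52 kJ/s
Outlet flows (mol/s): A 3.3005, B 25.399
Sensible, products 25→71.5 °C: 80.022 kJ/s
Q = ΔH = 1009.3 kJ/s = 1009.3 kW
Heat supplied = 60558 kJ/min

Q_in = 60600 kJ/min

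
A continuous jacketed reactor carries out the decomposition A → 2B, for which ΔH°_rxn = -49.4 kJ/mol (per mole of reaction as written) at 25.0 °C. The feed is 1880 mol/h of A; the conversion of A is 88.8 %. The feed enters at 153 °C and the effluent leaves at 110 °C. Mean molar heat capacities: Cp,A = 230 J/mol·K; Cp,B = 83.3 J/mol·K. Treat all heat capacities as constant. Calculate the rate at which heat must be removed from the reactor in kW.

Q_out = 30.6 kW

Extent of reaction ξ = 0.888 × 1880 = 1669.4 mol/h
Reaction term: ξ·ΔH°_rxn = 1669.4 × -49.4 = -82470 kJ/h
Sensible, feed 153→25 °C: -55347 kJ/h
Outlet flows (mol/h): A 210.56, B 3338.9
Sensible, products 25→110 °C: 27757 kJ/h
Q = ΔH = -110060 kJ/h = -30.572 kW
Heat removed = 30.572 kW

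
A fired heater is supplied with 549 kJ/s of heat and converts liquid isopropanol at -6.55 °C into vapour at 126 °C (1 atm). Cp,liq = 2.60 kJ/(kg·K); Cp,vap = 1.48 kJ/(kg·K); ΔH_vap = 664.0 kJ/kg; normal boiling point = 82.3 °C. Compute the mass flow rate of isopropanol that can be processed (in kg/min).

Δh = 2.60×(82.3−-6.55) + 664.0 + 1.48×(126−82.3) = 959.69 kJ/kg
Q = 549 kJ/s = 549 kJ/s = 32940 kJ/min
ṁ = Q/Δh = 32940 / 959.69 = 34.324 kg/min

ṁ = 34.3 kg/min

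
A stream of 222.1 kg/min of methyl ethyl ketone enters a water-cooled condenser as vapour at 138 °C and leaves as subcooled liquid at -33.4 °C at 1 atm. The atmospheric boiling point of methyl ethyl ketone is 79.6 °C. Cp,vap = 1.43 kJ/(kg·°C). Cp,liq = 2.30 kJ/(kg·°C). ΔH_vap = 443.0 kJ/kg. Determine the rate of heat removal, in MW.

vapour 138→79.6 °C: -83.512 kJ/kg
condensation at 79.6 °C: -443 kJ/kg
liquid 79.6→-33.4 °C: -259.9 kJ/kg
Δh = -83.512 + -443 + -259.9 = -786.41 kJ/kg
Q = ṁ·Δh = 222.1 kg/min × -786.41 kJ/kg = -174660 kJ/min
|Q| = 2911 kW = 2.911 MW

Q_c = 2.91 MW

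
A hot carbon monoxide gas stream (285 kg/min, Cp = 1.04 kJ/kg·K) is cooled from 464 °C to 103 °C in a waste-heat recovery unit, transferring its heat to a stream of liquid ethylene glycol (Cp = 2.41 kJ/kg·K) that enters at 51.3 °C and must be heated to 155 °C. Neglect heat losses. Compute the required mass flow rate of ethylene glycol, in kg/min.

ṁ_c = 428 kg/min

Heat released by hot stream: Q = 285 × 1.04 × (464 − 103) = 107000 kJ/min
Energy balance on cold side (adiabatic exchanger): Q = ṁ_c·Cp_c·(T_c,out − T_c,in)
ṁ_c = 107000 / [2.41 × (155 − 51.3)] = 428.14 kg/min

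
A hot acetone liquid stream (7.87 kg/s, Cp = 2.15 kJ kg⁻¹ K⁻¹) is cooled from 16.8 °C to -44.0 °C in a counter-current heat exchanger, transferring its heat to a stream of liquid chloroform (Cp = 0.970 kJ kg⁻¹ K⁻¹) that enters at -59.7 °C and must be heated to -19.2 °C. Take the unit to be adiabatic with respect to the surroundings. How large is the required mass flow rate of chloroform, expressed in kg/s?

Heat released by hot stream: Q = 7.87 × 2.15 × (16.8 − -44.0) = 1028.8 kJ/s
Energy balance on cold side (adiabatic exchanger): Q = ṁ_c·Cp_c·(T_c,out − T_c,in)
ṁ_c = 1028.8 / [0.970 × (-19.2 − -59.7)] = 26.187 kg/s

ṁ_c = 26.2 kg/s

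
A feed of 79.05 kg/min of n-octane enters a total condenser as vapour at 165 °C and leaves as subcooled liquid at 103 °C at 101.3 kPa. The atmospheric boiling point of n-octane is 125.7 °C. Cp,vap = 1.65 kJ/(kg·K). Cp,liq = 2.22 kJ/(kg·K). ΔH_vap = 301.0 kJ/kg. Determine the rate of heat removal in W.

vapour 165→125.7 °C: -64.845 kJ/kg
condensation at 125.7 °C: -301 kJ/kg
liquid 125.7→103 °C: -50.394 kJ/kg
Δh = -64.845 + -301 + -50.394 = -416.24 kJ/kg
Q = ṁ·Δh = 79.05 kg/min × -416.24 kJ/kg = -32904 kJ/min
|Q| = 548.39 kW = 548390 W

Q_c = 548000 W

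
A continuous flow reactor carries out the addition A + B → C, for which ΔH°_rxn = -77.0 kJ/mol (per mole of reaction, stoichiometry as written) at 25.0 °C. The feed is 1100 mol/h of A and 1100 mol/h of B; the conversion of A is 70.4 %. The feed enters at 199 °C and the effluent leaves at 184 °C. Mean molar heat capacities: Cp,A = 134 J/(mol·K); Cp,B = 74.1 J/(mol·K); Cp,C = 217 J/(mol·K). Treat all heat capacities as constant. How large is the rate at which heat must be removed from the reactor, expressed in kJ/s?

Q_out = 17.2 kJ/s

Extent of reaction ξ = 0.704 × 1100 = 774.4 mol/h
Reaction term: ξ·ΔH°_rxn = 774.4 × -77.0 = -59629 kJ/h
Sensible, feed 199→25 °C: -39830 kJ/h
Outlet flows (mol/h): A 325.6, B 325.6, C 774.4
Sensible, products 25→184 °C: 37493 kJ/h
Q = ΔH = -61967 kJ/h = -17.213 kW
Heat removed = 17.213 kJ/s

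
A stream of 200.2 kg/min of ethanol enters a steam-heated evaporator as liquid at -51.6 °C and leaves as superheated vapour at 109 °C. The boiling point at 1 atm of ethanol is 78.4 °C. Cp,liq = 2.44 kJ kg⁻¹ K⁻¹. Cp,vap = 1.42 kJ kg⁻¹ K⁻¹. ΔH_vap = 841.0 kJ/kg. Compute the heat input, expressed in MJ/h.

liquid -51.6→78.4 °C: 317.2 kJ/kg
vaporisation at 78.4 °C: 841 kJ/kg
vapour 78.4→109 °C: 43.452 kJ/kg
Δh = 317.2 + 841 + 43.452 = 1201.7 kJ/kg
Q = ṁ·Δh = 200.2 kg/min × 1201.7 kJ/kg = 240570 kJ/min
|Q| = 4009.5 kW = 14434 MJ/h

Q = 14400 MJ/h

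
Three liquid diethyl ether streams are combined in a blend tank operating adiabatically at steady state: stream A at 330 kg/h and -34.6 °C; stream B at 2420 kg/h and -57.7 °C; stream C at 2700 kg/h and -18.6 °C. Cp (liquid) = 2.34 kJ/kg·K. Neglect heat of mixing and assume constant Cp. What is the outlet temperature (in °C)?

No heat crosses the boundary, so H_out = H_in.
T_out = Σ ṁᵢCp,ᵢTᵢ / Σ ṁᵢCp,ᵢ
      = -470980 / 12753 = -36.931 °C

T_out = -36.9 °C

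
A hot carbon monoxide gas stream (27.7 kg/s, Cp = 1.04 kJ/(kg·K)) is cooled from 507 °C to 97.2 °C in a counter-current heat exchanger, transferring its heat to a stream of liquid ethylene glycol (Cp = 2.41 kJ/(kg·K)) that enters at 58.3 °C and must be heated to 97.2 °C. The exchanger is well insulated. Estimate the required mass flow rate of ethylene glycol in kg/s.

Heat released by hot stream: Q = 27.7 × 1.04 × (507 − 97.2) = 11806 kJ/s
Energy balance on cold side (adiabatic exchanger): Q = ṁ_c·Cp_c·(T_c,out − T_c,in)
ṁ_c = 11806 / [2.41 × (97.2 − 58.3)] = 125.93 kg/s

ṁ_c = 126 kg/s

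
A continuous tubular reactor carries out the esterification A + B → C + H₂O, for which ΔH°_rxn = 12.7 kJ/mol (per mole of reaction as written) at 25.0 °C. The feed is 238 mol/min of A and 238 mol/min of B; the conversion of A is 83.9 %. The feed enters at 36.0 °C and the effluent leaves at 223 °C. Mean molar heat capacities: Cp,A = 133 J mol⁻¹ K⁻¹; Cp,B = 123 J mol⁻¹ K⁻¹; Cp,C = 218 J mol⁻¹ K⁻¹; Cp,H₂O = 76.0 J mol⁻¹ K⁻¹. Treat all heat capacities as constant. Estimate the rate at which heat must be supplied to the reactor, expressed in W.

Extent of reaction ξ = 0.839 × 238 = 199.68 mol/min
Reaction term: ξ·ΔH°_rxn = 199.68 × 12.7 = 2536 kJ/min
Sensible, feed 36.0→25 °C: -670.21 kJ/min
Outlet flows (mol/min): A 38.318, B 38.318, C 199.68, H₂O 199.68
Sensible, products 25→223 °C: 13566 kJ/min
Q = ΔH = 15432 kJ/min = 257.2 kW
Heat supplied = 257200 W

Q_in = 257000 W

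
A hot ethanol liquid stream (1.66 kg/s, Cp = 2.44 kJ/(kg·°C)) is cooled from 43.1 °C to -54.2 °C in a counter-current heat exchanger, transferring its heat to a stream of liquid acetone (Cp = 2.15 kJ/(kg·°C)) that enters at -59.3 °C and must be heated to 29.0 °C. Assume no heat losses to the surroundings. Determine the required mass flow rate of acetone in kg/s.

ṁ_c = 2.08 kg/s

Heat released by hot stream: Q = 1.66 × 2.44 × (43.1 − -54.2) = 394.1 kJ/s
Energy balance on cold side (adiabatic exchanger): Q = ṁ_c·Cp_c·(T_c,out − T_c,in)
ṁ_c = 394.1 / [2.15 × (29.0 − -59.3)] = 2.0759 kg/s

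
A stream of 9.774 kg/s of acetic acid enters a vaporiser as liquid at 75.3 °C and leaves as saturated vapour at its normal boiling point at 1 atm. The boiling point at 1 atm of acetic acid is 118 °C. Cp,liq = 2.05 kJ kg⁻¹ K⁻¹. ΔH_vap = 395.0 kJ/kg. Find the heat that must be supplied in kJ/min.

liquid 75.3→118 °C: 87.535 kJ/kg
vaporisation at 118 °C: 395 kJ/kg
Δh = 87.535 + 395 = 482.53 kJ/kg
Q = ṁ·Δh = 9.774 kg/s × 482.53 kJ/kg = 4716.3 kJ/s
|Q| = 4716.3 kW = 282980 kJ/min

Q = 283000 kJ/min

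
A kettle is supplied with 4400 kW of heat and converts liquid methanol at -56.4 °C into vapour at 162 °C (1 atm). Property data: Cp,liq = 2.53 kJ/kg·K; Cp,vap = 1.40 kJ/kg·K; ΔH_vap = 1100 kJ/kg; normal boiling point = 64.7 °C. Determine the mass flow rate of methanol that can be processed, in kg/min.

ṁ = 171 kg/min

Δh = 2.53×(64.7−-56.4) + 1100 + 1.40×(162−64.7) = 1542.6 kJ/kg
Q = 4400 kW = 4400 kJ/s = 264000 kJ/min
ṁ = Q/Δh = 264000 / 1542.6 = 171.14 kg/min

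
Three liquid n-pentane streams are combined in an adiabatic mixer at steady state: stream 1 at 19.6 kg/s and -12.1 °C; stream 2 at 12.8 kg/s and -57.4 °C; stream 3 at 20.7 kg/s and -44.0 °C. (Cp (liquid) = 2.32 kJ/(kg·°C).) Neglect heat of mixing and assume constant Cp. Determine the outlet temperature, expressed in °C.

T_out = -35.5 °C

Adiabatic, steady state ⇒ Σ ṁᵢCp,ᵢ(T_out − Tᵢ) = 0
T_out = Σ ṁᵢCp,ᵢTᵢ / Σ ṁᵢCp,ᵢ
      = -4367.8 / 123.19 = -35.455 °C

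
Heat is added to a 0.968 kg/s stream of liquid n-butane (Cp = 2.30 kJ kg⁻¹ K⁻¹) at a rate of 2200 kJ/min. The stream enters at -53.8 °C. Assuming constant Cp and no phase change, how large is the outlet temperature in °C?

Q = 2200 kJ/min = 36.667 kJ/s
ΔT = Q/(ṁ·Cp) = 36.667/(0.968×2.30) = 16.469 K
T_out = -53.8 + 16.469 = -37.331 °C

T_out = -37.3 °C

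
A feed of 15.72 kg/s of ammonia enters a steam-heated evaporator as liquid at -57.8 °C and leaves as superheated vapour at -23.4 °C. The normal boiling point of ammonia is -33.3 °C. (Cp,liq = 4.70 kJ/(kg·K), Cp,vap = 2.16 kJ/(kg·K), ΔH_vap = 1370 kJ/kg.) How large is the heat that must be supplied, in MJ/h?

liquid -57.8→-33.3 °C: 115.15 kJ/kg
vaporisation at -33.3 °C: 1370 kJ/kg
vapour -33.3→-23.4 °C: 21.384 kJ/kg
Δh = 115.15 + 1370 + 21.384 = 1506.5 kJ/kg
Q = ṁ·Δh = 15.72 kg/s × 1506.5 kJ/kg = 23683 kJ/s
|Q| = 23683 kW = 85258 MJ/h

Q = 85300 MJ/h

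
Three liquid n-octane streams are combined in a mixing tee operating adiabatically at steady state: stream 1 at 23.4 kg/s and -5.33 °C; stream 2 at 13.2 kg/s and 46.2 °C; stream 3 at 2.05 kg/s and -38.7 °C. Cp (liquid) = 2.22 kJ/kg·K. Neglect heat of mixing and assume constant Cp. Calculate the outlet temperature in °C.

T_out = 10.5 °C

Adiabatic, steady state ⇒ Σ ṁᵢCp,ᵢ(T_out − Tᵢ) = 0
Σ ṁᵢCp,ᵢTᵢ = 23.4×2.22×-5.33 + 13.2×2.22×46.2 + 2.05×2.22×-38.7 = 900.84
Σ ṁᵢCp,ᵢ = 23.4×2.22 + 13.2×2.22 + 2.05×2.22 = 85.803
T_out = 900.84 / 85.803 = 10.499 °C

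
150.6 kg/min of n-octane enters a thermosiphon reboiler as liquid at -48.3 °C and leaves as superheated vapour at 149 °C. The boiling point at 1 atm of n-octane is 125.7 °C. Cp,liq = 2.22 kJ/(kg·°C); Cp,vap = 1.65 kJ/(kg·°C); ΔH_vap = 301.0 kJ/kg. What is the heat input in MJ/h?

Q = 6560 MJ/h

liquid -48.3→125.7 °C: 386.28 kJ/kg
vaporisation at 125.7 °C: 301 kJ/kg
vapour 125.7→149 °C: 38.445 kJ/kg
Δh = 386.28 + 301 + 38.445 = 725.73 kJ/kg
Q = ṁ·Δh = 150.6 kg/min × 725.73 kJ/kg = 109290 kJ/min
|Q| = 1821.6 kW = 6557.7 MJ/h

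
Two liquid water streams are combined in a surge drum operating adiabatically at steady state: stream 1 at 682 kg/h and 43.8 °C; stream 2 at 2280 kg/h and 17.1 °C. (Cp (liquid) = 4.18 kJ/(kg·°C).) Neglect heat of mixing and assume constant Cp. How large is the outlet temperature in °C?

Energy balance with Q = 0: Σ ṁᵢCp,ᵢ(T_out − Tᵢ) = 0
T_out = Σ ṁᵢCp,ᵢTᵢ / Σ ṁᵢCp,ᵢ
      = 287830 / 12381 = 23.248 °C

T_out = 23.2 °C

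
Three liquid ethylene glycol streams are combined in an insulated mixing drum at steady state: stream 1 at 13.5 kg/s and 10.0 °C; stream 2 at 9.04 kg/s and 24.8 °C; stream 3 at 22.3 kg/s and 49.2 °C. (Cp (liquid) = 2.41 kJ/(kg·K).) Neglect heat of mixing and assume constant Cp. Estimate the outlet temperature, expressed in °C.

T_out = 32.5 °C

Energy balance with Q = 0: Σ ṁᵢCp,ᵢ(T_out − Tᵢ) = 0
Σ ṁᵢCp,ᵢTᵢ = 13.5×2.41×10.0 + 9.04×2.41×24.8 + 22.3×2.41×49.2 = 3509.8
Σ ṁᵢCp,ᵢ = 13.5×2.41 + 9.04×2.41 + 22.3×2.41 = 108.06
T_out = 3509.8 / 108.06 = 32.479 °C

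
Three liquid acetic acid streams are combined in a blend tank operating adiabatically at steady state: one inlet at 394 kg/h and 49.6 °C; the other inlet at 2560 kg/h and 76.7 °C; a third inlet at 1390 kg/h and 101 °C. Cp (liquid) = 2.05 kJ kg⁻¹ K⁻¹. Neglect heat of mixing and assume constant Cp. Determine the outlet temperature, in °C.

Energy balance with Q = 0: Σ ṁᵢCp,ᵢ(T_out − Tᵢ) = 0
Σ ṁᵢCp,ᵢTᵢ = 394×2.05×49.6 + 2560×2.05×76.7 + 1390×2.05×101 = 730380
Σ ṁᵢCp,ᵢ = 394×2.05 + 2560×2.05 + 1390×2.05 = 8905.2
T_out = 730380 / 8905.2 = 82.018 °C

T_out = 82.0 °C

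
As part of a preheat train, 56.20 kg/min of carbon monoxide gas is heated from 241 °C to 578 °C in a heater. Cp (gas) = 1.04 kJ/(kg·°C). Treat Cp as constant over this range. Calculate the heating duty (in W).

Q = 328000 W

Q = ṁ·Cp·ΔT = 56.20 × 1.04 × (578 − 241) = 19697 kJ/min
Converting: 19697 / 60 s = 328.28 kW
Heating duty = 328280 W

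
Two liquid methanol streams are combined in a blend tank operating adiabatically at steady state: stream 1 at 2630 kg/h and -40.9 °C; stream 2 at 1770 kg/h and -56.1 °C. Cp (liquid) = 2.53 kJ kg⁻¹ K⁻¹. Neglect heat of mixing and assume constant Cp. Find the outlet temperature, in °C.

No heat crosses the boundary, so H_out = H_in.
Σ ṁᵢCp,ᵢTᵢ = 2630×2.53×-40.9 + 1770×2.53×-56.1 = -523370
Σ ṁᵢCp,ᵢ = 2630×2.53 + 1770×2.53 = 11132
T_out = -523370 / 11132 = -47.015 °C

T_out = -47.0 °C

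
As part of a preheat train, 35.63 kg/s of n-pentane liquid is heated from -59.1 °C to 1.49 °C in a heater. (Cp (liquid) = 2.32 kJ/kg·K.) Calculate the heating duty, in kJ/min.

Q = ṁ·Cp·ΔT = 35.63 × 2.32 × (1.49 − -59.1) = 5008.5 kJ/s
Heating duty = 300510 kJ/min

Q = 301000 kJ/min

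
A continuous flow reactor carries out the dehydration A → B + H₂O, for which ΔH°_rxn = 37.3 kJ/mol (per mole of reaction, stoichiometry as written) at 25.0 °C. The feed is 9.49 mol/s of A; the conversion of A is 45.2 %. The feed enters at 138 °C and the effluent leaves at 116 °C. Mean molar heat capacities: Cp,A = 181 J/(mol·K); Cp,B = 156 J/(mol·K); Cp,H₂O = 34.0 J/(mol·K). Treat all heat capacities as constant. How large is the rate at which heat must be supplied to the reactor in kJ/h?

Q_in = 453000 kJ/h

Extent of reaction ξ = 0.452 × 9.49 = 4.2895 mol/s
Reaction term: ξ·ΔH°_rxn = 4.2895 × 37.3 = 160 kJ/s
Sensible, feed 138→25 °C: -194.1 kJ/s
Outlet flows (mol/s): A 5.2005, B 4.2895, H₂O 4.2895
Sensible, products 25→116 °C: 159.82 kJ/s
Q = ΔH = 125.72 kJ/s = 125.72 kW
Heat supplied = 452600 kJ/h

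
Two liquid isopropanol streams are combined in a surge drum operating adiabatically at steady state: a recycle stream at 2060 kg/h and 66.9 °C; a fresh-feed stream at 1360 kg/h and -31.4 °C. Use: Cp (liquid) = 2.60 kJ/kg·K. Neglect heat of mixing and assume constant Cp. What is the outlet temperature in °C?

Energy balance with Q = 0: Σ ṁᵢCp,ᵢ(T_out − Tᵢ) = 0
Σ ṁᵢCp,ᵢTᵢ = 2060×2.60×66.9 + 1360×2.60×-31.4 = 247290
Σ ṁᵢCp,ᵢ = 2060×2.60 + 1360×2.60 = 8892
T_out = 247290 / 8892 = 27.81 °C

T_out = 27.8 °C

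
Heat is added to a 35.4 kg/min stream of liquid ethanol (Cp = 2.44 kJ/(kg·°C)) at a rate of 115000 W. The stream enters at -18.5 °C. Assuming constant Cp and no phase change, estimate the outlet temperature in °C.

Q = 115000 W = 6900 kJ/min
ΔT = Q/(ṁ·Cp) = 6900/(35.4×2.44) = 79.883 K
T_out = -18.5 + 79.883 = 61.383 °C

T_out = 61.4 °C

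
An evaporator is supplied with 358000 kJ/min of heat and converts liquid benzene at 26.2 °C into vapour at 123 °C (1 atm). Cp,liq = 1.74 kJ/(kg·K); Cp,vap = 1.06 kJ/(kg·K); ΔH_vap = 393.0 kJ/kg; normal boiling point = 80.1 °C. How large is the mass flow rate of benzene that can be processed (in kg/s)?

ṁ = 11.2 kg/s

Δh = 1.74×(80.1−26.2) + 393.0 + 1.06×(123−80.1) = 532.26 kJ/kg
Q = 358000 kJ/min = 5966.7 kJ/s = 5966.7 kJ/s
ṁ = Q/Δh = 5966.7 / 532.26 = 11.21 kg/s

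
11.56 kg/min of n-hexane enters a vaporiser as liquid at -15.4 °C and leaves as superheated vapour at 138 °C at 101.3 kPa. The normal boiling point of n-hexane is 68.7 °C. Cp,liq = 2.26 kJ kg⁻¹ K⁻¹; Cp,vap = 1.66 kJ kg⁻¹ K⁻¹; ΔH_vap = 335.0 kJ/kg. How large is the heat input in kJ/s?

Q = 123 kJ/s

liquid -15.4→68.7 °C: 190.07 kJ/kg
vaporisation at 68.7 °C: 335 kJ/kg
vapour 68.7→138 °C: 115.04 kJ/kg
Δh = 190.07 + 335 + 115.04 = 640.1 kJ/kg
Q = ṁ·Δh = 11.56 kg/min × 640.1 kJ/kg = 7399.6 kJ/min
|Q| = 123.33 kW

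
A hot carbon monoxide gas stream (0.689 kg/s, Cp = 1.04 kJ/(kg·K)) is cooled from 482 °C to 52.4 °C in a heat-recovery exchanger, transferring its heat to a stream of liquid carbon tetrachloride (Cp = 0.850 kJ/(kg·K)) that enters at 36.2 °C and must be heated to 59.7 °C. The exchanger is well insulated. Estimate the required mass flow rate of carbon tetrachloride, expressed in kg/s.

ṁ_c = 15.4 kg/s

Heat released by hot stream: Q = 0.689 × 1.04 × (482 − 52.4) = 307.83 kJ/s
Energy balance on cold side (adiabatic exchanger): Q = ṁ_c·Cp_c·(T_c,out − T_c,in)
ṁ_c = 307.83 / [0.850 × (59.7 − 36.2)] = 15.411 kg/s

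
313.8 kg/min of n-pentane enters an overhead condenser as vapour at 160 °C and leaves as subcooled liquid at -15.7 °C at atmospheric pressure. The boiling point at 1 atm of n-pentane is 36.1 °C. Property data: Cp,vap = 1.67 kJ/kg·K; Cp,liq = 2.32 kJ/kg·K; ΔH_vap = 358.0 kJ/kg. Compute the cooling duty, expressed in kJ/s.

Q_c = 3580 kJ/s

vapour 160→36.1 °C: -206.91 kJ/kg
condensation at 36.1 °C: -358 kJ/kg
liquid 36.1→-15.7 °C: -120.18 kJ/kg
Δh = -206.91 + -358 + -120.18 = -685.09 kJ/kg
Q = ṁ·Δh = 313.8 kg/min × -685.09 kJ/kg = -214980 kJ/min
|Q| = 3583 kW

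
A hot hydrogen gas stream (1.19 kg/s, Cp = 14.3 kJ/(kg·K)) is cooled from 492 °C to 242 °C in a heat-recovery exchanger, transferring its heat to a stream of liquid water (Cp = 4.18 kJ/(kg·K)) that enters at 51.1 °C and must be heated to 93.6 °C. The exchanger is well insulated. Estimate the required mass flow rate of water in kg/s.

Heat released by hot stream: Q = 1.19 × 14.3 × (492 − 242) = 4254.2 kJ/s
Energy balance on cold side (adiabatic exchanger): Q = ṁ_c·Cp_c·(T_c,out − T_c,in)
ṁ_c = 4254.2 / [4.18 × (93.6 − 51.1)] = 23.947 kg/s

ṁ_c = 23.9 kg/s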